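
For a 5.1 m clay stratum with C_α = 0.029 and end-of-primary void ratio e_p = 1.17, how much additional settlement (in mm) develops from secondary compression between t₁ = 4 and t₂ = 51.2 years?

S_s ≈ 75.5 mm

Secondary compression: S_s = C_α·H/(1+e_p)·log₁₀(t₂/t₁)
S_s = 0.029×5.1/(1+1.17)×log₁₀(51.2/4)
    = 0.06816 × 1.107 = 0.07546 m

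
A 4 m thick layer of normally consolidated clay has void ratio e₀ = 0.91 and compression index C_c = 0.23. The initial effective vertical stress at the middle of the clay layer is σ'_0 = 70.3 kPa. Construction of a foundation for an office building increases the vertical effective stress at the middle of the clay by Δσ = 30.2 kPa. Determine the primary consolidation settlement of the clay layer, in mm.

S_c ≈ 74.8 mm

Final effective stress: σ'_f = σ'_0 + Δσ = 70.3 + 30.2 = 100.5 kPa.
Normally consolidated clay, so the full stress increment lies on the virgin compression line:
S_c = C_c·H/(1+e₀)·log₁₀(σ'_f/σ'_0) = 0.23×4/(1+0.91)×log₁₀(100.5/70.3)
    = 0.48168 × 0.15521 = 0.07476 m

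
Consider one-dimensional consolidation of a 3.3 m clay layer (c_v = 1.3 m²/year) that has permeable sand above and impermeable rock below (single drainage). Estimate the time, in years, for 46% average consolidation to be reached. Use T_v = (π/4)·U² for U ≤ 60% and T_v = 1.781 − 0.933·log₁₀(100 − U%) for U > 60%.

t ≈ 1.39 years

Drainage path length: H_d = H = 3.3 m (single drainage).
U ≤ 60%: T_v = (π/4)·U² = (π/4)×0.46² = 0.16619.
t = T_v·H_d²/c_v = 0.16619×3.3²/1.3 = 1.392 years.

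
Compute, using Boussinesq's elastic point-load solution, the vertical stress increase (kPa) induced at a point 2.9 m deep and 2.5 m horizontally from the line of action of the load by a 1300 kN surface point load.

Δσ_z ≈ 18.4 kPa

Boussinesq vertical stress below a point load on an elastic half-space:
Δσ_z = 3P/(2πz²) · [1 + (r/z)²]^(−5/2)
r/z = 2.5/2.9 = 0.86207; [1+(r/z)²]^(−5/2) = 0.24926.
Δσ_z = 3×1300/(2π×2.9²) × 0.24926 = 73.806 × 0.24926 = 18.4 kPa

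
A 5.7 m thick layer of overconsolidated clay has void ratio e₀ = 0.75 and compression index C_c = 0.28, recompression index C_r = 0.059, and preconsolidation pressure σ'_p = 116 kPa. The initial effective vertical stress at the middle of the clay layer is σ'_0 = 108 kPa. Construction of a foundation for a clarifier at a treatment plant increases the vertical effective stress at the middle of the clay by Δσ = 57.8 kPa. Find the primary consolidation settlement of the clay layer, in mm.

S_c ≈ 147 mm

Final effective stress: σ'_f = 108 + 57.8 = 165.8 kPa.
σ'_f = 165.8 > σ'_p = 116 kPa, so the stress path crosses the preconsolidation pressure — recompression up to σ'_p, then virgin compression beyond:
S_c = H/(1+e₀)·[C_r·log₁₀(σ'_p/σ'_0) + C_c·log₁₀(σ'_f/σ'_p)]
    = 5.7/1.75 × [0.059×log₁₀(116/108) + 0.28×log₁₀(165.8/116)]
    = 3.2571 × [0.001831 + 0.043435] = 0.1474 m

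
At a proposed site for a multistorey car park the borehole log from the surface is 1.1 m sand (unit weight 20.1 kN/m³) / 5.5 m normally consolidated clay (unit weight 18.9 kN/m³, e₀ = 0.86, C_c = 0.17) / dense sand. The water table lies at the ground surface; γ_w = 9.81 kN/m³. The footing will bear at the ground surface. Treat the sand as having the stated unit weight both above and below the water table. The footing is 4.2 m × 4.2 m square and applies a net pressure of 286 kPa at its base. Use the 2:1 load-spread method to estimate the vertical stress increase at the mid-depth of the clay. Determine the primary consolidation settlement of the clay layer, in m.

S_c ≈ 0.25 m

Mid-depth of clay below the ground surface: z = 1.1 + 5.5/2 = 3.85 m.
Total vertical stress at mid-clay: σ_v = 20.1×1.1 + 18.9×2.75 = 74.085 kPa.
Pore pressure: u = 9.81×(3.85 − 0) = 37.769 kPa.
Initial effective stress: σ'_0 = σ_v − u = 74.085 − 37.769 = 36.316 kPa.
Stress increase at mid-clay by the 2:1 spreading method:
Δσ = qBL/((B+z)(L+z)) = 286×4.2×4.2/((4.2+3.85)(4.2+3.85)) = 77.853 kPa
Final effective stress: σ'_f = σ'_0 + Δσ = 36.316 + 77.853 = 114.17 kPa.
Normally consolidated clay, so the full stress increment lies on the virgin compression line:
S_c = C_c·H/(1+e₀)·log₁₀(σ'_f/σ'_0) = 0.17×5.5/(1+0.86)×log₁₀(114.17/36.316)
    = 0.50269 × 0.49745 = 0.2501 m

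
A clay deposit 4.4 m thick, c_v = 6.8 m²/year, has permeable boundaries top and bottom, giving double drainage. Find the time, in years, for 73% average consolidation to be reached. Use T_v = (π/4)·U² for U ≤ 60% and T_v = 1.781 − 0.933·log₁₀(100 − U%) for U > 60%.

t ≈ 0.317 years

Drainage path length: H_d = H/2 = 2.2 m (double drainage).
U > 60%: T_v = 1.781 − 0.933·log₁₀(100 − 73) = 0.44554.
t = T_v·H_d²/c_v = 0.44554×2.2²/6.8 = 0.3171 years.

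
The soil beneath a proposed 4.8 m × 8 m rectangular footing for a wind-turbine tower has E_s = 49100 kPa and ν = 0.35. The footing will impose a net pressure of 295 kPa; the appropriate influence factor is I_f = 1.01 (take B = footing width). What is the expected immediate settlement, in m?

Immediate (elastic) settlement: S_e = q·B·(1−ν²)/E_s · I_f.
S_e = 295 × 4.8 × (1 − 0.35²) / 49100 × 1.01
    = 295 × 4.8 × 0.8775 / 49100 × 1.01
    = 0.02556 m

S_e ≈ 0.0256 m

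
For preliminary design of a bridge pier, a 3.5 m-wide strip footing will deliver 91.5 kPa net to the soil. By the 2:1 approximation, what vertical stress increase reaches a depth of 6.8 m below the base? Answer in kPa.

By the 2:1 method the load spreads at 1 horizontal : 2 vertical, so at depth z the loaded area has grown by z in each plan dimension:
Δσ = qB/(B+z) = 91.5×3.5/(3.5+6.8) = 31.092 kPa

Δσ_z ≈ 31.1 kPa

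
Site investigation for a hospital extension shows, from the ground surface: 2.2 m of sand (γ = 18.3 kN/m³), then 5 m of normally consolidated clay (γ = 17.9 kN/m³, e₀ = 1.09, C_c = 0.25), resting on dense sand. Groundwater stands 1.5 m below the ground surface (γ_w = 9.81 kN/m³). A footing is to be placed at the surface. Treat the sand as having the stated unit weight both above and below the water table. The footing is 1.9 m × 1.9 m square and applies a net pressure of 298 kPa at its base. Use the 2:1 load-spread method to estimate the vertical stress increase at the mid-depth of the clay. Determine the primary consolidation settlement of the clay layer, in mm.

Mid-depth of clay below the ground surface: z = 2.2 + 5/2 = 4.7 m.
Total vertical stress at mid-clay: σ_v = 18.3×2.2 + 17.9×2.5 = 85.01 kPa.
Pore pressure: u = 9.81×(4.7 − 1.5) = 31.392 kPa.
Initial effective stress: σ'_0 = σ_v − u = 85.01 − 31.392 = 53.618 kPa.
Stress increase at mid-clay by the 2:1 spreading method:
Δσ = qBL/((B+z)(L+z)) = 298×1.9×1.9/((1.9+4.7)(1.9+4.7)) = 24.697 kPa
Final effective stress: σ'_f = σ'_0 + Δσ = 53.618 + 24.697 = 78.315 kPa.
Normally consolidated clay, so the full stress increment lies on the virgin compression line:
S_c = C_c·H/(1+e₀)·log₁₀(σ'_f/σ'_0) = 0.25×5/(1+1.09)×log₁₀(78.315/53.618)
    = 0.59809 × 0.16453 = 0.0984 m

S_c ≈ 98.4 mm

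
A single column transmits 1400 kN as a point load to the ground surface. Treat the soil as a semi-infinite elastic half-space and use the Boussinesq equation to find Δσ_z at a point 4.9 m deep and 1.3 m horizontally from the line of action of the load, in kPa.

Boussinesq vertical stress below a point load on an elastic half-space:
Δσ_z = 3P/(2πz²) · [1 + (r/z)²]^(−5/2)
r/z = 1.3/4.9 = 0.26531; [1+(r/z)²]^(−5/2) = 0.84362.
Δσ_z = 3×1400/(2π×4.9²) × 0.84362 = 27.841 × 0.84362 = 23.49 kPa

Δσ_z ≈ 23.5 kPa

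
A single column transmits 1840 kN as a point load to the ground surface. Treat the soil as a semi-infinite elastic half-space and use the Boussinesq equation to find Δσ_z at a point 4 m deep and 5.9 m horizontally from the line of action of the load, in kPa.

Boussinesq vertical stress below a point load on an elastic half-space:
Δσ_z = 3P/(2πz²) · [1 + (r/z)²]^(−5/2)
r/z = 5.9/4 = 1.475; [1+(r/z)²]^(−5/2) = 0.055645.
Δσ_z = 3×1840/(2π×4²) × 0.055645 = 54.908 × 0.055645 = 3.055 kPa

Δσ_z ≈ 3.06 kPa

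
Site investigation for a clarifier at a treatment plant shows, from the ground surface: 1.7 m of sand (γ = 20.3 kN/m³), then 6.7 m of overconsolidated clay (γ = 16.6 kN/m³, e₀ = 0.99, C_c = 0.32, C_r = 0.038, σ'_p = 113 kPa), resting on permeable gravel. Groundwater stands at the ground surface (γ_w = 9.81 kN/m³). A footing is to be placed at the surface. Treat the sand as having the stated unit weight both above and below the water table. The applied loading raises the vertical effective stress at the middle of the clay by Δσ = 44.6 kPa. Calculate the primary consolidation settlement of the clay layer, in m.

S_c ≈ 0.0412 m

Mid-depth of clay below the ground surface: z = 1.7 + 6.7/2 = 5.05 m.
Total vertical stress at mid-clay: σ_v = 20.3×1.7 + 16.6×3.35 = 90.12 kPa.
Pore pressure: u = 9.81×(5.05 − 0) = 49.541 kPa.
Initial effective stress: σ'_0 = σ_v − u = 90.12 − 49.541 = 40.579 kPa.
Final effective stress: σ'_f = 40.579 + 44.6 = 85.179 kPa.
σ'_f = 85.179 ≤ σ'_p = 113 kPa, so the clay remains overconsolidated and only the recompression index applies:
S_c = C_r·H/(1+e₀)·log₁₀(σ'_f/σ'_0) = 0.038×6.7/1.99×log₁₀(85.179/40.579)
    = 0.12794 × 0.32203 = 0.0412 m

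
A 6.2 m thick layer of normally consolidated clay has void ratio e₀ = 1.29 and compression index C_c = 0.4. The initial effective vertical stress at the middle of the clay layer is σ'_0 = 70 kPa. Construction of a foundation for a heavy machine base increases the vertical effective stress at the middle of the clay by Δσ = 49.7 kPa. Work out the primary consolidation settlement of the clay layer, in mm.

Final effective stress: σ'_f = σ'_0 + Δσ = 70 + 49.7 = 119.7 kPa.
Normally consolidated clay, so the full stress increment lies on the virgin compression line:
S_c = C_c·H/(1+e₀)·log₁₀(σ'_f/σ'_0) = 0.4×6.2/(1+1.29)×log₁₀(119.7/70)
    = 1.083 × 0.233 = 0.2523 m

S_c ≈ 252 mm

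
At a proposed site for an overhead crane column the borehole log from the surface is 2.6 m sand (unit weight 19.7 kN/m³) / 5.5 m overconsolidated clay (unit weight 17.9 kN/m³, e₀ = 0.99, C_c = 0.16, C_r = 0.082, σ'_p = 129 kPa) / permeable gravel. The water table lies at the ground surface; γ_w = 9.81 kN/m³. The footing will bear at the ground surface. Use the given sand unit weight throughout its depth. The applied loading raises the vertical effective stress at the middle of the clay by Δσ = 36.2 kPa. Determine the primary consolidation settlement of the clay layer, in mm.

S_c ≈ 55.4 mm

Mid-depth of clay below the ground surface: z = 2.6 + 5.5/2 = 5.35 m.
Total vertical stress at mid-clay: σ_v = 19.7×2.6 + 17.9×2.75 = 100.44 kPa.
Pore pressure: u = 9.81×(5.35 − 0) = 52.483 kPa.
Initial effective stress: σ'_0 = σ_v − u = 100.44 − 52.483 = 47.957 kPa.
Final effective stress: σ'_f = 47.957 + 36.2 = 84.157 kPa.
σ'_f = 84.157 ≤ σ'_p = 129 kPa, so the clay remains overconsolidated and only the recompression index applies:
S_c = C_r·H/(1+e₀)·log₁₀(σ'_f/σ'_0) = 0.082×5.5/1.99×log₁₀(84.157/47.957)
    = 0.22663 × 0.24424 = 0.05535 m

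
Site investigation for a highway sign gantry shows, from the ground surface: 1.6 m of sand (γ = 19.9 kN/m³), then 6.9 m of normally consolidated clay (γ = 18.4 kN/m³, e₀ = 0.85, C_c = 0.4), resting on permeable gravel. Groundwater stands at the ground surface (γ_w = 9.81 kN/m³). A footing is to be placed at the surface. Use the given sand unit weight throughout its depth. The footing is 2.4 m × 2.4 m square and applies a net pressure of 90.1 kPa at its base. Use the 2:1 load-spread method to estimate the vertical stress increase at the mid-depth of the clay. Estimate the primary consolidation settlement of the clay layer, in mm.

Mid-depth of clay below the ground surface: z = 1.6 + 6.9/2 = 5.05 m.
Total vertical stress at mid-clay: σ_v = 19.9×1.6 + 18.4×3.45 = 95.32 kPa.
Pore pressure: u = 9.81×(5.05 − 0) = 49.541 kPa.
Initial effective stress: σ'_0 = σ_v − u = 95.32 − 49.541 = 45.779 kPa.
Stress increase at mid-clay by the 2:1 spreading method:
Δσ = qBL/((B+z)(L+z)) = 90.1×2.4×2.4/((2.4+5.05)(2.4+5.05)) = 9.3505 kPa
Final effective stress: σ'_f = σ'_0 + Δσ = 45.779 + 9.3505 = 55.13 kPa.
Normally consolidated clay, so the full stress increment lies on the virgin compression line:
S_c = C_c·H/(1+e₀)·log₁₀(σ'_f/σ'_0) = 0.4×6.9/(1+0.85)×log₁₀(55.13/45.779)
    = 1.4919 × 0.080722 = 0.1204 m

S_c ≈ 120 mm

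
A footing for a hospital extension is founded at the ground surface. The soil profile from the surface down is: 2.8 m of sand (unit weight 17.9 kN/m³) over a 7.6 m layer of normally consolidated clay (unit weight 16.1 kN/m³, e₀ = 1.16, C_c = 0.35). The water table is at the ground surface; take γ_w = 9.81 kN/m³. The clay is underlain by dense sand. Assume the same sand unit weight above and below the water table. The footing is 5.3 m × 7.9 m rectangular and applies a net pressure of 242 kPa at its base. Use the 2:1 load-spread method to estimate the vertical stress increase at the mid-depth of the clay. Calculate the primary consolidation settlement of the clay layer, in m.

S_c ≈ 0.436 m

Mid-depth of clay below the ground surface: z = 2.8 + 7.6/2 = 6.6 m.
Total vertical stress at mid-clay: σ_v = 17.9×2.8 + 16.1×3.8 = 111.3 kPa.
Pore pressure: u = 9.81×(6.6 − 0) = 64.746 kPa.
Initial effective stress: σ'_0 = σ_v − u = 111.3 − 64.746 = 46.554 kPa.
Stress increase at mid-clay by the 2:1 spreading method:
Δσ = qBL/((B+z)(L+z)) = 242×5.3×7.9/((5.3+6.6)(7.9+6.6)) = 58.722 kPa
Final effective stress: σ'_f = σ'_0 + Δσ = 46.554 + 58.722 = 105.28 kPa.
Normally consolidated clay, so the full stress increment lies on the virgin compression line:
S_c = C_c·H/(1+e₀)·log₁₀(σ'_f/σ'_0) = 0.35×7.6/(1+1.16)×log₁₀(105.28/46.554)
    = 1.2315 × 0.35439 = 0.4364 m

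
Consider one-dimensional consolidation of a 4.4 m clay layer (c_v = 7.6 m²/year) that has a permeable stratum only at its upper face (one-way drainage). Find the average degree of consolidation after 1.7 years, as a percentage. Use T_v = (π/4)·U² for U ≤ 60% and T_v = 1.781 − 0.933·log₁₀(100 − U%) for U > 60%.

Drainage path length: H_d = H = 4.4 m (single drainage).
T_v = c_v·t/H_d² = 7.6×1.7/4.4² = 0.66736.
T_v = 0.66736 corresponds to the U > 60% branch:
U = 1 − 10^((1.781 − T_v)/0.933)/100 = 0.8438

U ≈ 84.4 %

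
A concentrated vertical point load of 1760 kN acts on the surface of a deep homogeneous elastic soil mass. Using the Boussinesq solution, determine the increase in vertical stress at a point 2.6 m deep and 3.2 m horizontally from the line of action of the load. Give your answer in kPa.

Δσ_z ≈ 12.4 kPa

Boussinesq vertical stress below a point load on an elastic half-space:
Δσ_z = 3P/(2πz²) · [1 + (r/z)²]^(−5/2)
r/z = 3.2/2.6 = 1.2308; [1+(r/z)²]^(−5/2) = 0.099711.
Δσ_z = 3×1760/(2π×2.6²) × 0.099711 = 124.31 × 0.099711 = 12.4 kPa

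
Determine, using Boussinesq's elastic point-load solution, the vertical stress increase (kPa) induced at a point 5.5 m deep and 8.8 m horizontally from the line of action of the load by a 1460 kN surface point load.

Boussinesq vertical stress below a point load on an elastic half-space:
Δσ_z = 3P/(2πz²) · [1 + (r/z)²]^(−5/2)
r/z = 8.8/5.5 = 1.6; [1+(r/z)²]^(−5/2) = 0.041819.
Δσ_z = 3×1460/(2π×5.5²) × 0.041819 = 23.045 × 0.041819 = 0.9637 kPa

Δσ_z ≈ 0.964 kPa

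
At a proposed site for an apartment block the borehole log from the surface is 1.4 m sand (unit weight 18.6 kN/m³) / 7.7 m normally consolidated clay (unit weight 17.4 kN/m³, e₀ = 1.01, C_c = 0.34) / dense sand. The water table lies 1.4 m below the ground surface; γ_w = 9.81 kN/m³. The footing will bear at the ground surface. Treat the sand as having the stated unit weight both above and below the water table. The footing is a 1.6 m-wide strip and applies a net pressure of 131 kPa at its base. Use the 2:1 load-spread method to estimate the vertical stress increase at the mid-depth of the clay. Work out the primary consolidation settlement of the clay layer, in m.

S_c ≈ 0.249 m

Mid-depth of clay below the ground surface: z = 1.4 + 7.7/2 = 5.25 m.
Total vertical stress at mid-clay: σ_v = 18.6×1.4 + 17.4×3.85 = 93.03 kPa.
Pore pressure: u = 9.81×(5.25 − 1.4) = 37.769 kPa.
Initial effective stress: σ'_0 = σ_v − u = 93.03 − 37.769 = 55.261 kPa.
Stress increase at mid-clay by the 2:1 spreading method:
Δσ = qB/(B+z) = 131×1.6/(1.6+5.25) = 30.599 kPa
Final effective stress: σ'_f = σ'_0 + Δσ = 55.261 + 30.599 = 85.86 kPa.
Normally consolidated clay, so the full stress increment lies on the virgin compression line:
S_c = C_c·H/(1+e₀)·log₁₀(σ'_f/σ'_0) = 0.34×7.7/(1+1.01)×log₁₀(85.86/55.261)
    = 1.3025 × 0.19137 = 0.2493 m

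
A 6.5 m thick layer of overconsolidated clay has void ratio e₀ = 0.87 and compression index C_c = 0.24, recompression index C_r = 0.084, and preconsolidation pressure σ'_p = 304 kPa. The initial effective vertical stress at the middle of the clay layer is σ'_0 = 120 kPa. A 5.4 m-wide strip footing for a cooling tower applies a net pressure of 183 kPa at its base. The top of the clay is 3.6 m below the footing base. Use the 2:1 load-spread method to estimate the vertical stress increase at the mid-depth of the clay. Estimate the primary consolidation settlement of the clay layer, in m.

S_c ≈ 0.0652 m

Mid-depth of clay below the footing base: z = 3.6 + 6.5/2 = 6.85 m.
Stress increase at mid-clay by the 2:1 spreading method:
Δσ = qB/(B+z) = 183×5.4/(5.4+6.85) = 80.669 kPa
Final effective stress: σ'_f = 120 + 80.669 = 200.67 kPa.
σ'_f = 200.67 ≤ σ'_p = 304 kPa, so the clay remains overconsolidated and only the recompression index applies:
S_c = C_r·H/(1+e₀)·log₁₀(σ'_f/σ'_0) = 0.084×6.5/1.87×log₁₀(200.67/120)
    = 0.29198 × 0.2233 = 0.0652 m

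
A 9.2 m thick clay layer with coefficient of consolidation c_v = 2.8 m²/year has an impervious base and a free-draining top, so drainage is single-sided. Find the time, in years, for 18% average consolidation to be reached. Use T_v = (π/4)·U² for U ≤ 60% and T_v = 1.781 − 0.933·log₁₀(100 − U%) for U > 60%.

t ≈ 0.769 years

Drainage path length: H_d = H = 9.2 m (single drainage).
U ≤ 60%: T_v = (π/4)·U² = (π/4)×0.18² = 0.025447.
t = T_v·H_d²/c_v = 0.025447×9.2²/2.8 = 0.7692 years.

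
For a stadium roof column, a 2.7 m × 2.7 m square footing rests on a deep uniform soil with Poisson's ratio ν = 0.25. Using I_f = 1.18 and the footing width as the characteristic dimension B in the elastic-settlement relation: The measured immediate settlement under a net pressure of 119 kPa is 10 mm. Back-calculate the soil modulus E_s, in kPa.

E_s ≈ 35500 kPa

S_e = q·B·(1−ν²)/E_s · I_f  ⇒  E_s = q·B·(1−ν²)·I_f / S_e.
E_s = 119 × 2.7 × 0.9375 × 1.18 / 0.01 = 35540 kPa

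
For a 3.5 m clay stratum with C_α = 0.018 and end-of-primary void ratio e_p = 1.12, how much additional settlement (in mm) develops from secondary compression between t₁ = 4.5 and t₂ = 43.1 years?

Secondary compression: S_s = C_α·H/(1+e_p)·log₁₀(t₂/t₁)
S_s = 0.018×3.5/(1+1.12)×log₁₀(43.1/4.5)
    = 0.02972 × 0.9813 = 0.02916 m

S_s ≈ 29.2 mm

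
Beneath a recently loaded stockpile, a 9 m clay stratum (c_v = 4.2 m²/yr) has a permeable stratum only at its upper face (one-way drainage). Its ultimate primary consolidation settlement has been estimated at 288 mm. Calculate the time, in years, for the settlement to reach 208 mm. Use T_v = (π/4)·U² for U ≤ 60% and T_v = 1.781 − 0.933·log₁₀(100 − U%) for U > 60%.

t ≈ 8.37 years

Drainage path length: H_d = H = 9 m (single drainage).
U = S(t)/S_ult = 208/288 = 0.7222.
U > 60%: T_v = 1.781 − 0.933·log₁₀(100 − 72.222) = 0.43403.
t = T_v·H_d²/c_v = 0.43403×9²/4.2 = 8.371 years.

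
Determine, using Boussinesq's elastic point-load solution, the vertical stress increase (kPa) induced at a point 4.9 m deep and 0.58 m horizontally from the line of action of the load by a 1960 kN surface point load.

Boussinesq vertical stress below a point load on an elastic half-space:
Δσ_z = 3P/(2πz²) · [1 + (r/z)²]^(−5/2)
r/z = 0.58/4.9 = 0.11837; [1+(r/z)²]^(−5/2) = 0.96581.
Δσ_z = 3×1960/(2π×4.9²) × 0.96581 = 38.977 × 0.96581 = 37.64 kPa

Δσ_z ≈ 37.6 kPa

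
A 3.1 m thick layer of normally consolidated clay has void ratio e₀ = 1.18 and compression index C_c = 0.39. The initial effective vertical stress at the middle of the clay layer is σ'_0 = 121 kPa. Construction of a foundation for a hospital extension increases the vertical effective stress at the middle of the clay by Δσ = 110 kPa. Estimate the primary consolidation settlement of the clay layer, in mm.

S_c ≈ 156 mm

Final effective stress: σ'_f = σ'_0 + Δσ = 121 + 110 = 231 kPa.
Normally consolidated clay, so the full stress increment lies on the virgin compression line:
S_c = C_c·H/(1+e₀)·log₁₀(σ'_f/σ'_0) = 0.39×3.1/(1+1.18)×log₁₀(231/121)
    = 0.55459 × 0.28083 = 0.1557 m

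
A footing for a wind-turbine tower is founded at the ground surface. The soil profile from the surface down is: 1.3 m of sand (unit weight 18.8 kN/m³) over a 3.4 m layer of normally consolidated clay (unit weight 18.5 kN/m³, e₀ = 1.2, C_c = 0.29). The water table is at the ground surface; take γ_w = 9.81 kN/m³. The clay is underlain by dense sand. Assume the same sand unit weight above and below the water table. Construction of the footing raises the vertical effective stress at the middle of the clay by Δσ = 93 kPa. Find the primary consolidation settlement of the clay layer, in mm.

S_c ≈ 293 mm

Mid-depth of clay below the ground surface: z = 1.3 + 3.4/2 = 3 m.
Total vertical stress at mid-clay: σ_v = 18.8×1.3 + 18.5×1.7 = 55.89 kPa.
Pore pressure: u = 9.81×(3 − 0) = 29.43 kPa.
Initial effective stress: σ'_0 = σ_v − u = 55.89 − 29.43 = 26.46 kPa.
Final effective stress: σ'_f = σ'_0 + Δσ = 26.46 + 93 = 119.46 kPa.
Normally consolidated clay, so the full stress increment lies on the virgin compression line:
S_c = C_c·H/(1+e₀)·log₁₀(σ'_f/σ'_0) = 0.29×3.4/(1+1.2)×log₁₀(119.46/26.46)
    = 0.44818 × 0.65463 = 0.2934 m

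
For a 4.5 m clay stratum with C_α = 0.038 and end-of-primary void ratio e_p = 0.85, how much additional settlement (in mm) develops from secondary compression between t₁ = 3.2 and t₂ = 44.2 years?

S_s ≈ 105 mm

Secondary compression: S_s = C_α·H/(1+e_p)·log₁₀(t₂/t₁)
S_s = 0.038×4.5/(1+0.85)×log₁₀(44.2/3.2)
    = 0.09243 × 1.14 = 0.1054 m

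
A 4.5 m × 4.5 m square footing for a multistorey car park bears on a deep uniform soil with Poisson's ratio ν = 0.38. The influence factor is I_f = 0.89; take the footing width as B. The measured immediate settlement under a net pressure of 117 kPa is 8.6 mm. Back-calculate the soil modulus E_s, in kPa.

S_e = q·B·(1−ν²)/E_s · I_f  ⇒  E_s = q·B·(1−ν²)·I_f / S_e.
E_s = 117 × 4.5 × 0.8556 × 0.89 / 0.0086 = 46620 kPa

E_s ≈ 46600 kPa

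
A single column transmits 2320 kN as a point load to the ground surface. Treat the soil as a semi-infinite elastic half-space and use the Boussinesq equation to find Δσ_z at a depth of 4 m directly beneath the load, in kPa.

Boussinesq vertical stress below a point load on an elastic half-space:
Δσ_z = 3P/(2πz²) · [1 + (r/z)²]^(−5/2)
r/z = 0/4 = 0; [1+(r/z)²]^(−5/2) = 1.
Δσ_z = 3×2320/(2π×4²) × 1 = 69.232 × 1 = 69.23 kPa

Δσ_z ≈ 69.2 kPa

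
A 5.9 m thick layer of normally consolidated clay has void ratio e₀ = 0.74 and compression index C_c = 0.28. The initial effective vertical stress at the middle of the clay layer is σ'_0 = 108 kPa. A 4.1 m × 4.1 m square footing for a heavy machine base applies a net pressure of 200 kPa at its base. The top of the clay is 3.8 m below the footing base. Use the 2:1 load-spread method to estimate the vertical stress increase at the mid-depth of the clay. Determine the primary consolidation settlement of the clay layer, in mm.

S_c ≈ 96.7 mm

Mid-depth of clay below the footing base: z = 3.8 + 5.9/2 = 6.75 m.
Stress increase at mid-clay by the 2:1 spreading method:
Δσ = qBL/((B+z)(L+z)) = 200×4.1×4.1/((4.1+6.75)(4.1+6.75)) = 28.559 kPa
Final effective stress: σ'_f = σ'_0 + Δσ = 108 + 28.559 = 136.56 kPa.
Normally consolidated clay, so the full stress increment lies on the virgin compression line:
S_c = C_c·H/(1+e₀)·log₁₀(σ'_f/σ'_0) = 0.28×5.9/(1+0.74)×log₁₀(136.56/108)
    = 0.94943 × 0.1019 = 0.09675 m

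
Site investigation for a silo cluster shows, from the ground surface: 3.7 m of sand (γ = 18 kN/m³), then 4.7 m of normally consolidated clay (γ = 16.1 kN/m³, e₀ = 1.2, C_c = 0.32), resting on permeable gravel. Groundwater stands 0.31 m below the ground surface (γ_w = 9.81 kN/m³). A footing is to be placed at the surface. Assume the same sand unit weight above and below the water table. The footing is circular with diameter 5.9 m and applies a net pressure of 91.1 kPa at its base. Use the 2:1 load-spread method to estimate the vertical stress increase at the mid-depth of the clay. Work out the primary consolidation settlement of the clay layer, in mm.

S_c ≈ 113 mm

Mid-depth of clay below the ground surface: z = 3.7 + 4.7/2 = 6.05 m.
Total vertical stress at mid-clay: σ_v = 18×3.7 + 16.1×2.35 = 104.44 kPa.
Pore pressure: u = 9.81×(6.05 − 0.31) = 56.309 kPa.
Initial effective stress: σ'_0 = σ_v − u = 104.44 − 56.309 = 48.131 kPa.
Stress increase at mid-clay by the 2:1 spreading method:
Δσ ≈ qD²/(D+z)² = 91.1×5.9²/(5.9+6.05)² = 22.207 kPa
Final effective stress: σ'_f = σ'_0 + Δσ = 48.131 + 22.207 = 70.338 kPa.
Normally consolidated clay, so the full stress increment lies on the virgin compression line:
S_c = C_c·H/(1+e₀)·log₁₀(σ'_f/σ'_0) = 0.32×4.7/(1+1.2)×log₁₀(70.338/48.131)
    = 0.68364 × 0.16477 = 0.1126 m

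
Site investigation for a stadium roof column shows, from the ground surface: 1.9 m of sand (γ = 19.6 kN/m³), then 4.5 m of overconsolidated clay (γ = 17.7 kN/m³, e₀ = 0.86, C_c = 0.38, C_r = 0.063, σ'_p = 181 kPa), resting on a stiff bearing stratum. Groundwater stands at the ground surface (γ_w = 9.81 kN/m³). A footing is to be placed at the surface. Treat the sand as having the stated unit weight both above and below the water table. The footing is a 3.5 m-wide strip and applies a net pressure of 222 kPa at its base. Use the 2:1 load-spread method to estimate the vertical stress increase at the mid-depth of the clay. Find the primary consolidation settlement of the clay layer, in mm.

S_c ≈ 88.3 mm

Mid-depth of clay below the ground surface: z = 1.9 + 4.5/2 = 4.15 m.
Total vertical stress at mid-clay: σ_v = 19.6×1.9 + 17.7×2.25 = 77.065 kPa.
Pore pressure: u = 9.81×(4.15 − 0) = 40.712 kPa.
Initial effective stress: σ'_0 = σ_v − u = 77.065 − 40.712 = 36.353 kPa.
Stress increase at mid-clay by the 2:1 spreading method:
Δσ = qB/(B+z) = 222×3.5/(3.5+4.15) = 101.57 kPa
Final effective stress: σ'_f = 36.353 + 101.57 = 137.92 kPa.
σ'_f = 137.92 ≤ σ'_p = 181 kPa, so the clay remains overconsolidated and only the recompression index applies:
S_c = C_r·H/(1+e₀)·log₁₀(σ'_f/σ'_0) = 0.063×4.5/1.86×log₁₀(137.92/36.353)
    = 0.15242 × 0.57909 = 0.08827 m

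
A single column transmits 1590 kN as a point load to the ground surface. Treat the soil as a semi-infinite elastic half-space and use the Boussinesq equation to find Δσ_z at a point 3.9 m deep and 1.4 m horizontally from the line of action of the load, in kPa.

Δσ_z ≈ 36.9 kPa

Boussinesq vertical stress below a point load on an elastic half-space:
Δσ_z = 3P/(2πz²) · [1 + (r/z)²]^(−5/2)
r/z = 1.4/3.9 = 0.35897; [1+(r/z)²]^(−5/2) = 0.73858.
Δσ_z = 3×1590/(2π×3.9²) × 0.73858 = 49.912 × 0.73858 = 36.86 kPa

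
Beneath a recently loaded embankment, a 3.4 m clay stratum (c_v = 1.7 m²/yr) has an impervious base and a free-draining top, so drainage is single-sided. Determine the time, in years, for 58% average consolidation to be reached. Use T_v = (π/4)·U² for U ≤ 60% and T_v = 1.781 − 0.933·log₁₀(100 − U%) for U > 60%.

t ≈ 1.8 years

Drainage path length: H_d = H = 3.4 m (single drainage).
U ≤ 60%: T_v = (π/4)·U² = (π/4)×0.58² = 0.26421.
t = T_v·H_d²/c_v = 0.26421×3.4²/1.7 = 1.797 years.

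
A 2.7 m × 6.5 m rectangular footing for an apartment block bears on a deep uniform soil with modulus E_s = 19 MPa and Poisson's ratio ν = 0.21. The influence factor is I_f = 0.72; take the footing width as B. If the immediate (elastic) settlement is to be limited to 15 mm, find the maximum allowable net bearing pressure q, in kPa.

E_s = 19 MPa = 19000 kPa.
S_e = q·B·(1−ν²)/E_s · I_f  ⇒  q = S_e·E_s / (B·(1−ν²)·I_f).
q = 0.015 × 19000 / (2.7 × 0.9559 × 0.72) = 153.4 kPa

q ≈ 153 kPa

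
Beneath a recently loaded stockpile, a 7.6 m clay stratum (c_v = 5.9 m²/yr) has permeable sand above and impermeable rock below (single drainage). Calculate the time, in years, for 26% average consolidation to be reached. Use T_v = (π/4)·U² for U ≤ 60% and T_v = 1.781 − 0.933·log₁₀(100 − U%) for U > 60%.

Drainage path length: H_d = H = 7.6 m (single drainage).
U ≤ 60%: T_v = (π/4)·U² = (π/4)×0.26² = 0.053093.
t = T_v·H_d²/c_v = 0.053093×7.6²/5.9 = 0.5198 years.

t ≈ 0.52 years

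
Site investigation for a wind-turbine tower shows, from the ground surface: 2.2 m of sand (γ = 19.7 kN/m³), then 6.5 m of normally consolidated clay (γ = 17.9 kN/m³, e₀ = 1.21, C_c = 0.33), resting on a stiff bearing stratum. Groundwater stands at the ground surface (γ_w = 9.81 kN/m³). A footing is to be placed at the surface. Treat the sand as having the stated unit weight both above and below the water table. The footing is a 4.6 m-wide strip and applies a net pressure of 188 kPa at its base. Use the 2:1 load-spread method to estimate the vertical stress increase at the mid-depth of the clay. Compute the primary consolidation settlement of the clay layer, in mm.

S_c ≈ 433 mm

Mid-depth of clay below the ground surface: z = 2.2 + 6.5/2 = 5.45 m.
Total vertical stress at mid-clay: σ_v = 19.7×2.2 + 17.9×3.25 = 101.52 kPa.
Pore pressure: u = 9.81×(5.45 − 0) = 53.465 kPa.
Initial effective stress: σ'_0 = σ_v − u = 101.52 − 53.465 = 48.055 kPa.
Stress increase at mid-clay by the 2:1 spreading method:
Δσ = qB/(B+z) = 188×4.6/(4.6+5.45) = 86.05 kPa
Final effective stress: σ'_f = σ'_0 + Δσ = 48.055 + 86.05 = 134.1 kPa.
Normally consolidated clay, so the full stress increment lies on the virgin compression line:
S_c = C_c·H/(1+e₀)·log₁₀(σ'_f/σ'_0) = 0.33×6.5/(1+1.21)×log₁₀(134.1/48.055)
    = 0.97059 × 0.44569 = 0.4326 m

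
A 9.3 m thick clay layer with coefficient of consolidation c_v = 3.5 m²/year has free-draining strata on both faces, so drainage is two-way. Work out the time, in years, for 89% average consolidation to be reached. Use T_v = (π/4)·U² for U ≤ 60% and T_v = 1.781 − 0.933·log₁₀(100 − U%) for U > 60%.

t ≈ 5 years

Drainage path length: H_d = H/2 = 4.65 m (double drainage).
U > 60%: T_v = 1.781 − 0.933·log₁₀(100 − 89) = 0.80938.
t = T_v·H_d²/c_v = 0.80938×4.65²/3.5 = 5 years.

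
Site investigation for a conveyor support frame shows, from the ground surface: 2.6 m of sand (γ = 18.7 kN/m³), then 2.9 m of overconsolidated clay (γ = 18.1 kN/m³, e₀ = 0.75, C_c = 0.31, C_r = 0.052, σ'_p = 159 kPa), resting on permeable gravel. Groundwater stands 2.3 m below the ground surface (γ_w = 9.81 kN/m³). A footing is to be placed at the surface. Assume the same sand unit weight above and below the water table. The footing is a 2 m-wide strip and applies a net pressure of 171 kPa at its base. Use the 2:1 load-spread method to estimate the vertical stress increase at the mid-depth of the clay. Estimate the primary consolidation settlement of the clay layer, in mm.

S_c ≈ 25.6 mm

Mid-depth of clay below the ground surface: z = 2.6 + 2.9/2 = 4.05 m.
Total vertical stress at mid-clay: σ_v = 18.7×2.6 + 18.1×1.45 = 74.865 kPa.
Pore pressure: u = 9.81×(4.05 − 2.3) = 17.168 kPa.
Initial effective stress: σ'_0 = σ_v − u = 74.865 − 17.168 = 57.697 kPa.
Stress increase at mid-clay by the 2:1 spreading method:
Δσ = qB/(B+z) = 171×2/(2+4.05) = 56.529 kPa
Final effective stress: σ'_f = 57.697 + 56.529 = 114.23 kPa.
σ'_f = 114.23 ≤ σ'_p = 159 kPa, so the clay remains overconsolidated and only the recompression index applies:
S_c = C_r·H/(1+e₀)·log₁₀(σ'_f/σ'_0) = 0.052×2.9/1.75×log₁₀(114.23/57.697)
    = 0.086169 × 0.29663 = 0.02556 m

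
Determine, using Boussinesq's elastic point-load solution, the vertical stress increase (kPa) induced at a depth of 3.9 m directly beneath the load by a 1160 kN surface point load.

Boussinesq vertical stress below a point load on an elastic half-space:
Δσ_z = 3P/(2πz²) · [1 + (r/z)²]^(−5/2)
r/z = 0/3.9 = 0; [1+(r/z)²]^(−5/2) = 1.
Δσ_z = 3×1160/(2π×3.9²) × 1 = 36.414 × 1 = 36.41 kPa

Δσ_z ≈ 36.4 kPa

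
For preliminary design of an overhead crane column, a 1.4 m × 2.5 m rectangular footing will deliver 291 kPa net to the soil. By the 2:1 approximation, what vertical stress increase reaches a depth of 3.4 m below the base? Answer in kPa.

Δσ_z ≈ 36 kPa

By the 2:1 method the load spreads at 1 horizontal : 2 vertical, so at depth z the loaded area has grown by z in each plan dimension:
Δσ = qBL/((B+z)(L+z)) = 291×1.4×2.5/((1.4+3.4)(2.5+3.4)) = 35.964 kPa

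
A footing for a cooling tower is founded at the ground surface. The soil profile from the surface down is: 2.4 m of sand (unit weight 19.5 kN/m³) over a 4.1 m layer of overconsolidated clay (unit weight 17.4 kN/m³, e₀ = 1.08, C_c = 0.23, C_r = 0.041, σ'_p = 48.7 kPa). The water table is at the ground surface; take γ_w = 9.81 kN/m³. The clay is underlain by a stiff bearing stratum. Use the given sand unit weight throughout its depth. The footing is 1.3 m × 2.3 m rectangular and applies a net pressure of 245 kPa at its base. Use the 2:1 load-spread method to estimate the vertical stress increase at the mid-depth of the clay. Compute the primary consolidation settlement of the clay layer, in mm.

S_c ≈ 41.3 mm

Mid-depth of clay below the ground surface: z = 2.4 + 4.1/2 = 4.45 m.
Total vertical stress at mid-clay: σ_v = 19.5×2.4 + 17.4×2.05 = 82.47 kPa.
Pore pressure: u = 9.81×(4.45 − 0) = 43.655 kPa.
Initial effective stress: σ'_0 = σ_v − u = 82.47 − 43.655 = 38.815 kPa.
Stress increase at mid-clay by the 2:1 spreading method:
Δσ = qBL/((B+z)(L+z)) = 245×1.3×2.3/((1.3+4.45)(2.3+4.45)) = 18.874 kPa
Final effective stress: σ'_f = 38.815 + 18.874 = 57.689 kPa.
σ'_f = 57.689 > σ'_p = 48.7 kPa, so the stress path crosses the preconsolidation pressure — recompression up to σ'_p, then virgin compression beyond:
S_c = H/(1+e₀)·[C_r·log₁₀(σ'_p/σ'_0) + C_c·log₁₀(σ'_f/σ'_p)]
    = 4.1/2.08 × [0.041×log₁₀(48.7/38.815) + 0.23×log₁₀(57.689/48.7)]
    = 1.9712 × [0.0040397 + 0.01692] = 0.04132 m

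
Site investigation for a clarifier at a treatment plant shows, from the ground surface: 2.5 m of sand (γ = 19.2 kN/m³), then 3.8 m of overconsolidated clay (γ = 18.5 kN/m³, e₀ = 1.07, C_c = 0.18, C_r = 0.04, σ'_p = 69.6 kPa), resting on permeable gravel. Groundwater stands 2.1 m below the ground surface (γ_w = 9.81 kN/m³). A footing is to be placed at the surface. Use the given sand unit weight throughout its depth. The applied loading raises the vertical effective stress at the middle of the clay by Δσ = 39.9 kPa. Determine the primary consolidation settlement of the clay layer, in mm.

S_c ≈ 57.1 mm

Mid-depth of clay below the ground surface: z = 2.5 + 3.8/2 = 4.4 m.
Total vertical stress at mid-clay: σ_v = 19.2×2.5 + 18.5×1.9 = 83.15 kPa.
Pore pressure: u = 9.81×(4.4 − 2.1) = 22.563 kPa.
Initial effective stress: σ'_0 = σ_v − u = 83.15 − 22.563 = 60.587 kPa.
Final effective stress: σ'_f = 60.587 + 39.9 = 100.49 kPa.
σ'_f = 100.49 > σ'_p = 69.6 kPa, so the stress path crosses the preconsolidation pressure — recompression up to σ'_p, then virgin compression beyond:
S_c = H/(1+e₀)·[C_r·log₁₀(σ'_p/σ'_0) + C_c·log₁₀(σ'_f/σ'_p)]
    = 3.8/2.07 × [0.04×log₁₀(69.6/60.587) + 0.18×log₁₀(100.49/69.6)]
    = 1.8357 × [0.0024092 + 0.028712] = 0.05713 m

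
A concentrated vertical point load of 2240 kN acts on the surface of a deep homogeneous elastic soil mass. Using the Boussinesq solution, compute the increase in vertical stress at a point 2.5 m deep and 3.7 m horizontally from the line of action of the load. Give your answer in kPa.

Boussinesq vertical stress below a point load on an elastic half-space:
Δσ_z = 3P/(2πz²) · [1 + (r/z)²]^(−5/2)
r/z = 3.7/2.5 = 1.48; [1+(r/z)²]^(−5/2) = 0.055003.
Δσ_z = 3×2240/(2π×2.5²) × 0.055003 = 171.12 × 0.055003 = 9.412 kPa

Δσ_z ≈ 9.41 kPa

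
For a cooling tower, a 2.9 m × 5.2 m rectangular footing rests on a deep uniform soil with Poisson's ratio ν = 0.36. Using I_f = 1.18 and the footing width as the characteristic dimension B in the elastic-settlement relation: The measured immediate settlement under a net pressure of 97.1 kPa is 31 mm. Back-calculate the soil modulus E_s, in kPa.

S_e = q·B·(1−ν²)/E_s · I_f  ⇒  E_s = q·B·(1−ν²)·I_f / S_e.
E_s = 97.1 × 2.9 × 0.8704 × 1.18 / 0.031 = 9329 kPa

E_s ≈ 9330 kPa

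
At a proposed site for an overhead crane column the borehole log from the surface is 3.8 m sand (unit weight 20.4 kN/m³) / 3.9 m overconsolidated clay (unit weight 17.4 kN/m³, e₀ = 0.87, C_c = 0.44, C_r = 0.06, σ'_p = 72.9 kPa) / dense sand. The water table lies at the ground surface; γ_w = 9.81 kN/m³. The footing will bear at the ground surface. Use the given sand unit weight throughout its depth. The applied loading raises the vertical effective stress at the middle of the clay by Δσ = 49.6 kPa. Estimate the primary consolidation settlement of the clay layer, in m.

Mid-depth of clay below the ground surface: z = 3.8 + 3.9/2 = 5.75 m.
Total vertical stress at mid-clay: σ_v = 20.4×3.8 + 17.4×1.95 = 111.45 kPa.
Pore pressure: u = 9.81×(5.75 − 0) = 56.408 kPa.
Initial effective stress: σ'_0 = σ_v − u = 111.45 − 56.408 = 55.042 kPa.
Final effective stress: σ'_f = 55.042 + 49.6 = 104.64 kPa.
σ'_f = 104.64 > σ'_p = 72.9 kPa, so the stress path crosses the preconsolidation pressure — recompression up to σ'_p, then virgin compression beyond:
S_c = H/(1+e₀)·[C_r·log₁₀(σ'_p/σ'_0) + C_c·log₁₀(σ'_f/σ'_p)]
    = 3.9/1.87 × [0.06×log₁₀(72.9/55.042) + 0.44×log₁₀(104.64/72.9)]
    = 2.0856 × [0.007322 + 0.069067] = 0.1593 m

S_c ≈ 0.159 m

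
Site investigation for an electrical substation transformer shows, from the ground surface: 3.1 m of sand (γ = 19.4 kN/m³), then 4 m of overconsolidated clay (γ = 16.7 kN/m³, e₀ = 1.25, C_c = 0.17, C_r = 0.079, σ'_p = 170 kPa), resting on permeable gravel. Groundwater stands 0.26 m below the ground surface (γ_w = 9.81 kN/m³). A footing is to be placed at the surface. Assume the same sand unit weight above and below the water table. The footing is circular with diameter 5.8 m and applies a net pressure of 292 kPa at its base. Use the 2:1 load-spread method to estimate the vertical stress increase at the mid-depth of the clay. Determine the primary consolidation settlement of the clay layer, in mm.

Mid-depth of clay below the ground surface: z = 3.1 + 4/2 = 5.1 m.
Total vertical stress at mid-clay: σ_v = 19.4×3.1 + 16.7×2 = 93.54 kPa.
Pore pressure: u = 9.81×(5.1 − 0.26) = 47.48 kPa.
Initial effective stress: σ'_0 = σ_v − u = 93.54 − 47.48 = 46.06 kPa.
Stress increase at mid-clay by the 2:1 spreading method:
Δσ ≈ qD²/(D+z)² = 292×5.8²/(5.8+5.1)² = 82.677 kPa
Final effective stress: σ'_f = 46.06 + 82.677 = 128.74 kPa.
σ'_f = 128.74 ≤ σ'_p = 170 kPa, so the clay remains overconsolidated and only the recompression index applies:
S_c = C_r·H/(1+e₀)·log₁₀(σ'_f/σ'_0) = 0.079×4/2.25×log₁₀(128.74/46.06)
    = 0.14045 × 0.44639 = 0.06269 m

S_c ≈ 62.7 mm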